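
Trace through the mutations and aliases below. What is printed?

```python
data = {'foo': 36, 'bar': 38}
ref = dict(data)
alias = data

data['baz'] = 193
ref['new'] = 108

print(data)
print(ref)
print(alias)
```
{'foo': 36, 'bar': 38, 'baz': 193}
{'foo': 36, 'bar': 38, 'new': 108}
{'foo': 36, 'bar': 38, 'baz': 193}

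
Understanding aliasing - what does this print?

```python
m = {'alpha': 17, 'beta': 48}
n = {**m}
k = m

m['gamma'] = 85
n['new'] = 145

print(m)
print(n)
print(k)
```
{'alpha': 17, 'beta': 48, 'gamma': 85}
{'alpha': 17, 'beta': 48, 'new': 145}
{'alpha': 17, 'beta': 48, 'gamma': 85}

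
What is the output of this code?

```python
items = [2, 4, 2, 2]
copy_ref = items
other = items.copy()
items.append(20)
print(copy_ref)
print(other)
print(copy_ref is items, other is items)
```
[2, 4, 2, 2, 20]
[2, 4, 2, 2]
True False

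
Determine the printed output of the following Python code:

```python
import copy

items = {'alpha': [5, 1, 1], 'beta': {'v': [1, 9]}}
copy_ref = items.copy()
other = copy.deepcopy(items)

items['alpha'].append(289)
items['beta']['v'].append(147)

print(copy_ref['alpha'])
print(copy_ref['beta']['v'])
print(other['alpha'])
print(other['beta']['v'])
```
[5, 1, 1, 289]
[1, 9, 147]
[5, 1, 1]
[1, 9]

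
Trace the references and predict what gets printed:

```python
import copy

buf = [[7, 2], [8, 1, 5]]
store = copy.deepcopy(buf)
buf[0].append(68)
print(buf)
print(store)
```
[[7, 2, 68], [8, 1, 5]]
[[7, 2], [8, 1, 5]]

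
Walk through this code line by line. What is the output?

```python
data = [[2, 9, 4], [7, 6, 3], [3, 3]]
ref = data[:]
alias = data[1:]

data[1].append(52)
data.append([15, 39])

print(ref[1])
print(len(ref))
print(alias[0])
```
[7, 6, 3, 52]
3
[7, 6, 3, 52]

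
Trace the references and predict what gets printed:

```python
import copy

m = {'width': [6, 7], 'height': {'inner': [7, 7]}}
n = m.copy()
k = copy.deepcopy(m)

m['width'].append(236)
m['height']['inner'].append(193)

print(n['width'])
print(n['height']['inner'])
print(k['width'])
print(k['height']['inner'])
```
[6, 7, 236]
[7, 7, 193]
[6, 7]
[7, 7]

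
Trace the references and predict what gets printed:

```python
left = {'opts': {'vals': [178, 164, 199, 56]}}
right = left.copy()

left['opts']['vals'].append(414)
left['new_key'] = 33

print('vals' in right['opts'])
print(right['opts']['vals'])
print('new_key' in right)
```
True
[178, 164, 199, 56, 414]
False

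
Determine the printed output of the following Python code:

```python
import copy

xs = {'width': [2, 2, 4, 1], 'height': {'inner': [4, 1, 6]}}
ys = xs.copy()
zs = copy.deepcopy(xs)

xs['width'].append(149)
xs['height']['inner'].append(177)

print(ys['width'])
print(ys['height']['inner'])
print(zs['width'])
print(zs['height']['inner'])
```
[2, 2, 4, 1, 149]
[4, 1, 6, 177]
[2, 2, 4, 1]
[4, 1, 6]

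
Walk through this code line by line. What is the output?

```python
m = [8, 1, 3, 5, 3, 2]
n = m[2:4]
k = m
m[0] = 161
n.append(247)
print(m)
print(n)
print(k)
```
[161, 1, 3, 5, 3, 2]
[3, 5, 247]
[161, 1, 3, 5, 3, 2]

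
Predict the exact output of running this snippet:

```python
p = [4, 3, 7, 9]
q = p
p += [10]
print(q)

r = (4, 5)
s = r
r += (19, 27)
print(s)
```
[4, 3, 7, 9, 10]
(4, 5)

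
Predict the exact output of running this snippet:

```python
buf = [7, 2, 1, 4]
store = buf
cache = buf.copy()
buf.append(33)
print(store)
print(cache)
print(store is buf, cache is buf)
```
[7, 2, 1, 4, 33]
[7, 2, 1, 4]
True False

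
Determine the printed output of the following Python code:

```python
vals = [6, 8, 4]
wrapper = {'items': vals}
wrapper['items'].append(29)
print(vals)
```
[6, 8, 4, 29]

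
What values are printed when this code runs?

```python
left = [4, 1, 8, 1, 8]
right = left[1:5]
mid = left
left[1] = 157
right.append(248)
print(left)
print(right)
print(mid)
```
[4, 157, 8, 1, 8]
[1, 8, 1, 8, 248]
[4, 157, 8, 1, 8]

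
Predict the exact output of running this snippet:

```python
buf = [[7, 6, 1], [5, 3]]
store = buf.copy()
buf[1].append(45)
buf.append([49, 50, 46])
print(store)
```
[[7, 6, 1], [5, 3, 45]]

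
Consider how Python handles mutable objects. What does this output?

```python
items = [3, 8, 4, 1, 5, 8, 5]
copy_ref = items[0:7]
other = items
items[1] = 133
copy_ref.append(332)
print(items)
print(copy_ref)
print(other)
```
[3, 133, 4, 1, 5, 8, 5]
[3, 8, 4, 1, 5, 8, 5, 332]
[3, 133, 4, 1, 5, 8, 5]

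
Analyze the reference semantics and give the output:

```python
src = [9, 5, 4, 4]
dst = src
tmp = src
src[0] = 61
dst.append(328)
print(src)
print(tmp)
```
[61, 5, 4, 4, 328]
[61, 5, 4, 4, 328]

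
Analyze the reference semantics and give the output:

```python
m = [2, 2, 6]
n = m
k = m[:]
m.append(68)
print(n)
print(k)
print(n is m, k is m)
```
[2, 2, 6, 68]
[2, 2, 6]
True False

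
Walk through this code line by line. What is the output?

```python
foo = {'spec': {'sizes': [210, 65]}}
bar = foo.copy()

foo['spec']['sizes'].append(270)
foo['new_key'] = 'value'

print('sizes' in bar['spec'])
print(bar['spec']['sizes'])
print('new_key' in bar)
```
True
[210, 65, 270]
False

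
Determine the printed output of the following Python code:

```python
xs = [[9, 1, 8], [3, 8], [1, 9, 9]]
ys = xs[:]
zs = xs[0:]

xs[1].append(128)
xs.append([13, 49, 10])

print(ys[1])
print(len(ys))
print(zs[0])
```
[3, 8, 128]
3
[9, 1, 8]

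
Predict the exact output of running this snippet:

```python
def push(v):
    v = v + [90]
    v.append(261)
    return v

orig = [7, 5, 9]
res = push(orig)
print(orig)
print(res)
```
[7, 5, 9]
[7, 5, 9, 90, 261]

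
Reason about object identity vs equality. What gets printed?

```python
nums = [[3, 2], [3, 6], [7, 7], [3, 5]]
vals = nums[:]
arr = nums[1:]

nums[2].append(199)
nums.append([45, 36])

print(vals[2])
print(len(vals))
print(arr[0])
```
[7, 7, 199]
4
[3, 6]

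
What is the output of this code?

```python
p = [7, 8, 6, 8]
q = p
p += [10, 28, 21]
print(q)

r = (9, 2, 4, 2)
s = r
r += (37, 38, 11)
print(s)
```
[7, 8, 6, 8, 10, 28, 21]
(9, 2, 4, 2)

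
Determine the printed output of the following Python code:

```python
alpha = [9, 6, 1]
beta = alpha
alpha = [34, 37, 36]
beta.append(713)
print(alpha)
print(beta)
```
[34, 37, 36]
[9, 6, 1, 713]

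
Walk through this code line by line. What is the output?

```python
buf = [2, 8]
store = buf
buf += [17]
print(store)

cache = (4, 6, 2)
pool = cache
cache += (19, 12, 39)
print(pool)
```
[2, 8, 17]
(4, 6, 2)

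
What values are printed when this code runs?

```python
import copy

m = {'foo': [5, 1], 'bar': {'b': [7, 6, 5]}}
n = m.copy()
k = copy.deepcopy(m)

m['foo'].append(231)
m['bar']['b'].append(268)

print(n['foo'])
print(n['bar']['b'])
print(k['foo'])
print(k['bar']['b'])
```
[5, 1, 231]
[7, 6, 5, 268]
[5, 1]
[7, 6, 5]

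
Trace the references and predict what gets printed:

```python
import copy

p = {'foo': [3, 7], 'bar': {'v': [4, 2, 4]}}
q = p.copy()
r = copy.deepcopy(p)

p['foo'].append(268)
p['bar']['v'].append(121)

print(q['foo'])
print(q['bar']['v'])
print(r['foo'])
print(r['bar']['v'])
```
[3, 7, 268]
[4, 2, 4, 121]
[3, 7]
[4, 2, 4]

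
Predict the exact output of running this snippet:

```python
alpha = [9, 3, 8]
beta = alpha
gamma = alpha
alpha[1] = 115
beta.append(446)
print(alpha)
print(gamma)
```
[9, 115, 8, 446]
[9, 115, 8, 446]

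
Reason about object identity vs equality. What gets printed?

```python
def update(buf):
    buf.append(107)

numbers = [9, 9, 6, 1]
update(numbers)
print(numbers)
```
[9, 9, 6, 1, 107]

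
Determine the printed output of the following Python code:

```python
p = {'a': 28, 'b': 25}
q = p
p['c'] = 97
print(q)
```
{'a': 28, 'b': 25, 'c': 97}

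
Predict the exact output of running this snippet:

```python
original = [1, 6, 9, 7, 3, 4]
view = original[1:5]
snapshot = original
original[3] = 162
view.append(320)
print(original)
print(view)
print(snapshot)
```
[1, 6, 9, 162, 3, 4]
[6, 9, 7, 3, 320]
[1, 6, 9, 162, 3, 4]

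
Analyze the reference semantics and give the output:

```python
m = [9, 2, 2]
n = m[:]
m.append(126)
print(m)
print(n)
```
[9, 2, 2, 126]
[9, 2, 2]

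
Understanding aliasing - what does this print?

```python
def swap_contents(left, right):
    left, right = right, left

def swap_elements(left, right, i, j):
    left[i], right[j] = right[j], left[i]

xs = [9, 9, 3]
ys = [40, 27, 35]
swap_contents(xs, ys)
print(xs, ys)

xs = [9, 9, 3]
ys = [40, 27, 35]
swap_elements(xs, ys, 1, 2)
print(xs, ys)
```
[9, 9, 3] [40, 27, 35]
[9, 35, 3] [40, 27, 9]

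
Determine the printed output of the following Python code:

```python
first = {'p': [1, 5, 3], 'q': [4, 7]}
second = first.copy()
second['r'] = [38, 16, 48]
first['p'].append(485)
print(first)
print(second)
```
{'p': [1, 5, 3, 485], 'q': [4, 7]}
{'p': [1, 5, 3, 485], 'q': [4, 7], 'r': [38, 16, 48]}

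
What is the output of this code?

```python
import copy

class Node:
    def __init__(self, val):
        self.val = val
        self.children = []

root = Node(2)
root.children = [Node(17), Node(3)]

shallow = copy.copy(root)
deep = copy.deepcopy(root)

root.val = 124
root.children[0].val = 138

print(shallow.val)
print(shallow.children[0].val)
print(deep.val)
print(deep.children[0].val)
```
2
138
2
17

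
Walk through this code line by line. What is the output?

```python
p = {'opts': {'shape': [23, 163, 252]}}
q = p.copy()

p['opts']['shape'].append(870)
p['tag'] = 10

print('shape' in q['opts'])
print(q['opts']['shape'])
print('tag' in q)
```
True
[23, 163, 252, 870]
False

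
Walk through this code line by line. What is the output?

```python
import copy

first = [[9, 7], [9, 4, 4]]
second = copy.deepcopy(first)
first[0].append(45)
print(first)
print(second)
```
[[9, 7, 45], [9, 4, 4]]
[[9, 7], [9, 4, 4]]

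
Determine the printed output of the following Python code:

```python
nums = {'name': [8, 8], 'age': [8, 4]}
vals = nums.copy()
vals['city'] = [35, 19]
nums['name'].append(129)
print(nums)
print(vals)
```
{'name': [8, 8, 129], 'age': [8, 4]}
{'name': [8, 8, 129], 'age': [8, 4], 'city': [35, 19]}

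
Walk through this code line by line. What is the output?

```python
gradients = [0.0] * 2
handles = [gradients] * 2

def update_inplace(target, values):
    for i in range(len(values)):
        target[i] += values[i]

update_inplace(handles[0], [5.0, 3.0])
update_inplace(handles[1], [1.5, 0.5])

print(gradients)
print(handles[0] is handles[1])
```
[6.5, 3.5]
True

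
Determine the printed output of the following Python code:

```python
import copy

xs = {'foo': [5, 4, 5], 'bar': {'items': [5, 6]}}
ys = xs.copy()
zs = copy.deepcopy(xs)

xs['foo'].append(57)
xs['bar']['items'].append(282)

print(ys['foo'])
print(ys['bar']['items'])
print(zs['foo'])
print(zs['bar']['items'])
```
[5, 4, 5, 57]
[5, 6, 282]
[5, 4, 5]
[5, 6]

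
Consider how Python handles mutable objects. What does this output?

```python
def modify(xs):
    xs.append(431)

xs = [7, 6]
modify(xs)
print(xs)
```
[7, 6, 431]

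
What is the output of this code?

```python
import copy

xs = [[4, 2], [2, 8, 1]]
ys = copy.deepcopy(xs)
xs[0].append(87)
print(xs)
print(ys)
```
[[4, 2, 87], [2, 8, 1]]
[[4, 2], [2, 8, 1]]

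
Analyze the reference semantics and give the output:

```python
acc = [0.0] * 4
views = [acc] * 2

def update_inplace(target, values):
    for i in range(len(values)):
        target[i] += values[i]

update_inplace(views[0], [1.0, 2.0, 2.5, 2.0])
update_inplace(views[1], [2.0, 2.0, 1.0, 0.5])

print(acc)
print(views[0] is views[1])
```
[3.0, 4.0, 3.5, 2.5]
True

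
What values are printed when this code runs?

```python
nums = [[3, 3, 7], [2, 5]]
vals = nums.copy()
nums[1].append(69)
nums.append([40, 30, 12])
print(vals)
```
[[3, 3, 7], [2, 5, 69]]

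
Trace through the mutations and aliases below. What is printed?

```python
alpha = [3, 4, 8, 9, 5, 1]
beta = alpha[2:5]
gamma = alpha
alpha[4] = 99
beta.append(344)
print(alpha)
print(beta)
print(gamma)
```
[3, 4, 8, 9, 99, 1]
[8, 9, 5, 344]
[3, 4, 8, 9, 99, 1]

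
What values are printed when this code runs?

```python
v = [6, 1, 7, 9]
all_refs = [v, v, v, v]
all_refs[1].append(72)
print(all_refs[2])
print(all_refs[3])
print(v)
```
[6, 1, 7, 9, 72]
[6, 1, 7, 9, 72]
[6, 1, 7, 9, 72]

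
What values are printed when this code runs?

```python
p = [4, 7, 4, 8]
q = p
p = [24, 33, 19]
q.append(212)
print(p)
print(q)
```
[24, 33, 19]
[4, 7, 4, 8, 212]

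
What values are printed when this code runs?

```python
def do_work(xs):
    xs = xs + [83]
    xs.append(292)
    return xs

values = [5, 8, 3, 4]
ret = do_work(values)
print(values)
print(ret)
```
[5, 8, 3, 4]
[5, 8, 3, 4, 83, 292]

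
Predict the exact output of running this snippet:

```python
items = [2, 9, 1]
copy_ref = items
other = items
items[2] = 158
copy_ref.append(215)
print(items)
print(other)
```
[2, 9, 158, 215]
[2, 9, 158, 215]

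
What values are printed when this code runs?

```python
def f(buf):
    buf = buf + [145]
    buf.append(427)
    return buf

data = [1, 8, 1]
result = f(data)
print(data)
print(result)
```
[1, 8, 1]
[1, 8, 1, 145, 427]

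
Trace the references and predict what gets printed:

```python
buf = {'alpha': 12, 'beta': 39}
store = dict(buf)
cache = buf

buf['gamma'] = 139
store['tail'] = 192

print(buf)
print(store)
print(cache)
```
{'alpha': 12, 'beta': 39, 'gamma': 139}
{'alpha': 12, 'beta': 39, 'tail': 192}
{'alpha': 12, 'beta': 39, 'gamma': 139}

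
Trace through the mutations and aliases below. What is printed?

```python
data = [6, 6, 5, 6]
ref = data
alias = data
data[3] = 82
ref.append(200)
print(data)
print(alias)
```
[6, 6, 5, 82, 200]
[6, 6, 5, 82, 200]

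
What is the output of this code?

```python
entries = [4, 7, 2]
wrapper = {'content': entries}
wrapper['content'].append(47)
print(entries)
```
[4, 7, 2, 47]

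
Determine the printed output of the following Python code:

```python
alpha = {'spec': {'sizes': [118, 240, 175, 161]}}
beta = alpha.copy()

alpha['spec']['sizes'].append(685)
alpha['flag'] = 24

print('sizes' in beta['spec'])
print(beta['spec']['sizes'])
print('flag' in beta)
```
True
[118, 240, 175, 161, 685]
False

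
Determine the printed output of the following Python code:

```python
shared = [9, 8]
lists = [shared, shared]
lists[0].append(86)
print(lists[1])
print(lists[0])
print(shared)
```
[9, 8, 86]
[9, 8, 86]
[9, 8, 86]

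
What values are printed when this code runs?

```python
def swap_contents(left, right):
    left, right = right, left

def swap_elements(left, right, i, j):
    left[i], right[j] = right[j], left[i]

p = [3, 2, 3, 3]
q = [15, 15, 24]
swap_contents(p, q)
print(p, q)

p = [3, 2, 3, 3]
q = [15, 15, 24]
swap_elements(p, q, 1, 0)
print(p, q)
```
[3, 2, 3, 3] [15, 15, 24]
[3, 15, 3, 3] [2, 15, 24]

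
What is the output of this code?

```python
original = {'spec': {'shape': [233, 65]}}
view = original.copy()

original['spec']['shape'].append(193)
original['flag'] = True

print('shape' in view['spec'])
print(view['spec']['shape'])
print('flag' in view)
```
True
[233, 65, 193]
False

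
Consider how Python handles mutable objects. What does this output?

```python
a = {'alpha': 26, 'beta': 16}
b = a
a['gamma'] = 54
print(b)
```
{'alpha': 26, 'beta': 16, 'gamma': 54}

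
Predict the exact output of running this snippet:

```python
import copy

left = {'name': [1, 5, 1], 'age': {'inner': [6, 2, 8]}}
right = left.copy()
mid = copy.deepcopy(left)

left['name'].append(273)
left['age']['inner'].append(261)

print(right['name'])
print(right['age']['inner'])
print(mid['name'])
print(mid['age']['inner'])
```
[1, 5, 1, 273]
[6, 2, 8, 261]
[1, 5, 1]
[6, 2, 8]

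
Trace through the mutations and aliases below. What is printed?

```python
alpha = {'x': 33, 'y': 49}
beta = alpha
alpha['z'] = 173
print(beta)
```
{'x': 33, 'y': 49, 'z': 173}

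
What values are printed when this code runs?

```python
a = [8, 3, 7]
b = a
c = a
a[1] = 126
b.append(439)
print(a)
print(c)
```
[8, 126, 7, 439]
[8, 126, 7, 439]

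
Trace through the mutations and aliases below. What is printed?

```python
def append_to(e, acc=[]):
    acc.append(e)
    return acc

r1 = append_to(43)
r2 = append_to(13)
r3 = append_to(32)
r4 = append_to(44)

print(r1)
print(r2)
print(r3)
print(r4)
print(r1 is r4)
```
[43, 13, 32, 44]
[43, 13, 32, 44]
[43, 13, 32, 44]
[43, 13, 32, 44]
True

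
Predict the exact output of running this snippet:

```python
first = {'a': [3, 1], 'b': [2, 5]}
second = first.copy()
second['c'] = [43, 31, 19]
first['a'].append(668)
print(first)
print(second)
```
{'a': [3, 1, 668], 'b': [2, 5]}
{'a': [3, 1, 668], 'b': [2, 5], 'c': [43, 31, 19]}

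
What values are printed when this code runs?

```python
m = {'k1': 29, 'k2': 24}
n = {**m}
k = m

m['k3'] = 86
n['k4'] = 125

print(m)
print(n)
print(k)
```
{'k1': 29, 'k2': 24, 'k3': 86}
{'k1': 29, 'k2': 24, 'k4': 125}
{'k1': 29, 'k2': 24, 'k3': 86}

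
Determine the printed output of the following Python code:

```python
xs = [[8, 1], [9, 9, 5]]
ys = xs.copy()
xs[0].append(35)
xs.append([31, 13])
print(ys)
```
[[8, 1, 35], [9, 9, 5]]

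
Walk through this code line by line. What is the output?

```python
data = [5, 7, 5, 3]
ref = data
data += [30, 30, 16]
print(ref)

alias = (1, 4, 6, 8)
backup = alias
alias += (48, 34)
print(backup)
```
[5, 7, 5, 3, 30, 30, 16]
(1, 4, 6, 8)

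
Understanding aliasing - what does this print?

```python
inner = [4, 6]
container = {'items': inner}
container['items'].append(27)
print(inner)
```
[4, 6, 27]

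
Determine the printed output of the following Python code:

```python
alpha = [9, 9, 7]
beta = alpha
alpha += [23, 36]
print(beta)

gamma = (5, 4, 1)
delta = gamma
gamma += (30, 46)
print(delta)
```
[9, 9, 7, 23, 36]
(5, 4, 1)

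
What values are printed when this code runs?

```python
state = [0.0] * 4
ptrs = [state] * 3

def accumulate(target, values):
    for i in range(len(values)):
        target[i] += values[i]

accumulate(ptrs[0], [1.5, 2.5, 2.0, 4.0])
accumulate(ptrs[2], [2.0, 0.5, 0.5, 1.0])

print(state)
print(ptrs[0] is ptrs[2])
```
[3.5, 3.0, 2.5, 5.0]
True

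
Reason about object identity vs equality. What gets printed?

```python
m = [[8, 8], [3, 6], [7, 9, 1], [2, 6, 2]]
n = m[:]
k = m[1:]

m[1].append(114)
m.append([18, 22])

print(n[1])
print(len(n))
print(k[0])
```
[3, 6, 114]
4
[3, 6, 114]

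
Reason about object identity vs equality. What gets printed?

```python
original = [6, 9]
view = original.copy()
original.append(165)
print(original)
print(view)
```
[6, 9, 165]
[6, 9]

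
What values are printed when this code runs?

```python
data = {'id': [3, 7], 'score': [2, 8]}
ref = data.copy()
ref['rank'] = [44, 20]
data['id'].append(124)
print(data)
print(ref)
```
{'id': [3, 7, 124], 'score': [2, 8]}
{'id': [3, 7, 124], 'score': [2, 8], 'rank': [44, 20]}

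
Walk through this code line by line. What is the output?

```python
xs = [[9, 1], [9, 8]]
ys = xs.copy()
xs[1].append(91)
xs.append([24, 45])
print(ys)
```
[[9, 1], [9, 8, 91]]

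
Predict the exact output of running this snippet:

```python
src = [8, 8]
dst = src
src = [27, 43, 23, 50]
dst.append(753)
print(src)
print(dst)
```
[27, 43, 23, 50]
[8, 8, 753]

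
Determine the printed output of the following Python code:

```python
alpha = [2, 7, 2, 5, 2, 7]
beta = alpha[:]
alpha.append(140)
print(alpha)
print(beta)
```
[2, 7, 2, 5, 2, 7, 140]
[2, 7, 2, 5, 2, 7]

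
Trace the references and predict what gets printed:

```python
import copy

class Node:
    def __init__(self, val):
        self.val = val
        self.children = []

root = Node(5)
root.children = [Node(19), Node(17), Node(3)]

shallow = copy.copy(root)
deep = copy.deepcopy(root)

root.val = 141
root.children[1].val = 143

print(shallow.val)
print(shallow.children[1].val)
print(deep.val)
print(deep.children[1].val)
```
5
143
5
17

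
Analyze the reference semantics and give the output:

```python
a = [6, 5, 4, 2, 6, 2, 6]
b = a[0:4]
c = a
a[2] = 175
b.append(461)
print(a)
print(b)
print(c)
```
[6, 5, 175, 2, 6, 2, 6]
[6, 5, 4, 2, 461]
[6, 5, 175, 2, 6, 2, 6]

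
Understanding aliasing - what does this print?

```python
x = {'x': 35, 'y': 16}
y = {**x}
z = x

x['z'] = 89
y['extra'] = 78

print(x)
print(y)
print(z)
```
{'x': 35, 'y': 16, 'z': 89}
{'x': 35, 'y': 16, 'extra': 78}
{'x': 35, 'y': 16, 'z': 89}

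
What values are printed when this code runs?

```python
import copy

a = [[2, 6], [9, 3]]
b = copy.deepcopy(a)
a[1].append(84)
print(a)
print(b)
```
[[2, 6], [9, 3, 84]]
[[2, 6], [9, 3]]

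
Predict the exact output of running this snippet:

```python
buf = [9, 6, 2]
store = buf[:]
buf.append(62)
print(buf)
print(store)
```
[9, 6, 2, 62]
[9, 6, 2]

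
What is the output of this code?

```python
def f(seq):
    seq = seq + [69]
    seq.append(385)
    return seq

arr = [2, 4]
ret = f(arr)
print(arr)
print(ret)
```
[2, 4]
[2, 4, 69, 385]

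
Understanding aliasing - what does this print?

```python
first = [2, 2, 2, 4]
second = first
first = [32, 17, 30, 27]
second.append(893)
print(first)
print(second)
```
[32, 17, 30, 27]
[2, 2, 2, 4, 893]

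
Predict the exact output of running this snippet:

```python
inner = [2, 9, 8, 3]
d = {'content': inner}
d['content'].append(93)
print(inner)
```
[2, 9, 8, 3, 93]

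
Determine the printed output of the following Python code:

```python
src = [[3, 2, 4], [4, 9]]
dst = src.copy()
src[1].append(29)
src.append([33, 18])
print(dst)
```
[[3, 2, 4], [4, 9, 29]]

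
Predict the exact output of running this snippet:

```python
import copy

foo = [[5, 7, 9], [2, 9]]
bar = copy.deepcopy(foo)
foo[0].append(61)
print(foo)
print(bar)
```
[[5, 7, 9, 61], [2, 9]]
[[5, 7, 9], [2, 9]]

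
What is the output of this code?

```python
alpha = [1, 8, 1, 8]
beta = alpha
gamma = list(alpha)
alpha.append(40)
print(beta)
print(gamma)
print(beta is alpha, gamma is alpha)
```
[1, 8, 1, 8, 40]
[1, 8, 1, 8]
True False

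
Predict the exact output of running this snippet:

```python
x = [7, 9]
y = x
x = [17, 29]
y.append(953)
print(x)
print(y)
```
[17, 29]
[7, 9, 953]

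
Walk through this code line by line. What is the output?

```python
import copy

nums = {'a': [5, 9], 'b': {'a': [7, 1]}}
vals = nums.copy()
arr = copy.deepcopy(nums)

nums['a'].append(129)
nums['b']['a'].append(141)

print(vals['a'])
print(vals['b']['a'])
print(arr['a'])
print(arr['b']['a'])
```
[5, 9, 129]
[7, 1, 141]
[5, 9]
[7, 1]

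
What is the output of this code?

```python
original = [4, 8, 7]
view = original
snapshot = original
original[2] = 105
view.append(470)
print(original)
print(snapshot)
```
[4, 8, 105, 470]
[4, 8, 105, 470]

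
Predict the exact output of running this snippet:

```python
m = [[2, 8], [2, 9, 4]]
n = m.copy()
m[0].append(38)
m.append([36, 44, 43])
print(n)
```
[[2, 8, 38], [2, 9, 4]]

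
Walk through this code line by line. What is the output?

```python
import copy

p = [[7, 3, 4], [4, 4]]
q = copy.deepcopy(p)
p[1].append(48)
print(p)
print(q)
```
[[7, 3, 4], [4, 4, 48]]
[[7, 3, 4], [4, 4]]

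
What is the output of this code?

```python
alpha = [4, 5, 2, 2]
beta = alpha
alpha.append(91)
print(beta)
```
[4, 5, 2, 2, 91]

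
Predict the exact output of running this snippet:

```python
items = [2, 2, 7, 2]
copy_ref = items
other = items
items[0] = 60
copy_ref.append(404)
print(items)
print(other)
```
[60, 2, 7, 2, 404]
[60, 2, 7, 2, 404]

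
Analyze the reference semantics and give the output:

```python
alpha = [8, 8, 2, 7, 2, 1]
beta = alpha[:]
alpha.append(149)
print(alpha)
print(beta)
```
[8, 8, 2, 7, 2, 1, 149]
[8, 8, 2, 7, 2, 1]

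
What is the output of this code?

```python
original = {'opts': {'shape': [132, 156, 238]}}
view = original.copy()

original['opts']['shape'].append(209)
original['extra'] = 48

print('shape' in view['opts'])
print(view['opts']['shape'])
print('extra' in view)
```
True
[132, 156, 238, 209]
False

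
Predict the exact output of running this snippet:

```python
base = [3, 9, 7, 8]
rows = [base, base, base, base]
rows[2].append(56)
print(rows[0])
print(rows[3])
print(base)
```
[3, 9, 7, 8, 56]
[3, 9, 7, 8, 56]
[3, 9, 7, 8, 56]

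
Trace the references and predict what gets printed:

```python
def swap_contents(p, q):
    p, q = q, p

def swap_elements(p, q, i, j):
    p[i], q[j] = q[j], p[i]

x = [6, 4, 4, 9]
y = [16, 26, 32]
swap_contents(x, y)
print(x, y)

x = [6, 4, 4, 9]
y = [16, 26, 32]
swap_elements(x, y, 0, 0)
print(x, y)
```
[6, 4, 4, 9] [16, 26, 32]
[16, 4, 4, 9] [6, 26, 32]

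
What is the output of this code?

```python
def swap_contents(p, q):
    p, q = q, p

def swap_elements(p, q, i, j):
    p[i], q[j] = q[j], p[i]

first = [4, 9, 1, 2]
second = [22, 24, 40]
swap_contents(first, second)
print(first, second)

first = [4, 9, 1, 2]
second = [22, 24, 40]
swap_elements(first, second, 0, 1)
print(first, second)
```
[4, 9, 1, 2] [22, 24, 40]
[24, 9, 1, 2] [22, 4, 40]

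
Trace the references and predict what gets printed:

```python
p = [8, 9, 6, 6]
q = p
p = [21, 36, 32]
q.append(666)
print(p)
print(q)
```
[21, 36, 32]
[8, 9, 6, 6, 666]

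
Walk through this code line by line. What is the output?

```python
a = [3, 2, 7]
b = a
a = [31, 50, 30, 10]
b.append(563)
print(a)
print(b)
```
[31, 50, 30, 10]
[3, 2, 7, 563]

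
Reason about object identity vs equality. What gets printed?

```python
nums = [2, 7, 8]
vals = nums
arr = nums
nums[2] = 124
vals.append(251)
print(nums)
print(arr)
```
[2, 7, 124, 251]
[2, 7, 124, 251]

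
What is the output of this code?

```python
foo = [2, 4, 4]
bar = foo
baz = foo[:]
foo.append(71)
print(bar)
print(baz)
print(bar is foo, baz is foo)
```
[2, 4, 4, 71]
[2, 4, 4]
True False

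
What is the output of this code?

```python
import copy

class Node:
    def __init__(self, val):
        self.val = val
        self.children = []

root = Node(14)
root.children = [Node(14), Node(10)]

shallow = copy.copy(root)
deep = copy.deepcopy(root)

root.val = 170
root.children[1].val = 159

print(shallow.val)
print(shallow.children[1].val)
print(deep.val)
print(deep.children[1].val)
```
14
159
14
10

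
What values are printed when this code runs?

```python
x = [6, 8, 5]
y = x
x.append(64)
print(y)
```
[6, 8, 5, 64]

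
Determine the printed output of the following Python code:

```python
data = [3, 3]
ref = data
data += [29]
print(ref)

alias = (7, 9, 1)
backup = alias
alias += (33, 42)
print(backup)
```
[3, 3, 29]
(7, 9, 1)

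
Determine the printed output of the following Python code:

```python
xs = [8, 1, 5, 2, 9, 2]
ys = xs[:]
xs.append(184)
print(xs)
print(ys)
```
[8, 1, 5, 2, 9, 2, 184]
[8, 1, 5, 2, 9, 2]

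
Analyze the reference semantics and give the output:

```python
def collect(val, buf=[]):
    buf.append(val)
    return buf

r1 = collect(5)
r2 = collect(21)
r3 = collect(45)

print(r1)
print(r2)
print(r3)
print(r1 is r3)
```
[5, 21, 45]
[5, 21, 45]
[5, 21, 45]
True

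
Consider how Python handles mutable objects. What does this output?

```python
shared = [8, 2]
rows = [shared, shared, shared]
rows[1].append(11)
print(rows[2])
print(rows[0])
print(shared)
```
[8, 2, 11]
[8, 2, 11]
[8, 2, 11]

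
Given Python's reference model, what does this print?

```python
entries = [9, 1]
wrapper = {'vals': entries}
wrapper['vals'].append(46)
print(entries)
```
[9, 1, 46]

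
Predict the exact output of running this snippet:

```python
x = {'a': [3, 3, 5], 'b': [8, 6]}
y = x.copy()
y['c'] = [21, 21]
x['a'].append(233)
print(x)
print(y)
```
{'a': [3, 3, 5, 233], 'b': [8, 6]}
{'a': [3, 3, 5, 233], 'b': [8, 6], 'c': [21, 21]}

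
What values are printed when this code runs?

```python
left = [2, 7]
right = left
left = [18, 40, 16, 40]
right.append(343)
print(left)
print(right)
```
[18, 40, 16, 40]
[2, 7, 343]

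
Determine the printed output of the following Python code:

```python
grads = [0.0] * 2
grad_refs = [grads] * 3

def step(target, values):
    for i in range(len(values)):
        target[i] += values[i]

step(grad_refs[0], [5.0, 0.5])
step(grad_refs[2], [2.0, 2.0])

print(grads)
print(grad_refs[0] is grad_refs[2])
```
[7.0, 2.5]
True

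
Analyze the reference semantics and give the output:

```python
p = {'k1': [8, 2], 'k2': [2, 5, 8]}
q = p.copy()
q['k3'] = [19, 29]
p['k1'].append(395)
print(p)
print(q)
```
{'k1': [8, 2, 395], 'k2': [2, 5, 8]}
{'k1': [8, 2, 395], 'k2': [2, 5, 8], 'k3': [19, 29]}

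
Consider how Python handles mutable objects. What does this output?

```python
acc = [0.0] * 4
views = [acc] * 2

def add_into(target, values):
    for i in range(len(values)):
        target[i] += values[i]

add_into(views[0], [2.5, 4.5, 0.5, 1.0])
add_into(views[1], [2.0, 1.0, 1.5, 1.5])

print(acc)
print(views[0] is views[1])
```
[4.5, 5.5, 2.0, 2.5]
True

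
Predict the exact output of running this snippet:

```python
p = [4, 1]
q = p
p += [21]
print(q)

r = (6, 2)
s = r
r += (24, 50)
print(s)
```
[4, 1, 21]
(6, 2)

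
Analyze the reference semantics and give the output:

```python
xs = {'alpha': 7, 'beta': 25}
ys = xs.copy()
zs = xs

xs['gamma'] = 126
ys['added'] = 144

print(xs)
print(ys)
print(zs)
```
{'alpha': 7, 'beta': 25, 'gamma': 126}
{'alpha': 7, 'beta': 25, 'added': 144}
{'alpha': 7, 'beta': 25, 'gamma': 126}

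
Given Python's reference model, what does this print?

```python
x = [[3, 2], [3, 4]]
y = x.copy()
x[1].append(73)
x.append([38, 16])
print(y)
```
[[3, 2], [3, 4, 73]]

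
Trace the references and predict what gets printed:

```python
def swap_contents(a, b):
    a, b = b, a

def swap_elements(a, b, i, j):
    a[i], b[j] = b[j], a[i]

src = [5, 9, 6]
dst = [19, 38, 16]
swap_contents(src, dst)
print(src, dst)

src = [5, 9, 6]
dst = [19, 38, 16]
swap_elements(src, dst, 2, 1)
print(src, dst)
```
[5, 9, 6] [19, 38, 16]
[5, 9, 38] [19, 6, 16]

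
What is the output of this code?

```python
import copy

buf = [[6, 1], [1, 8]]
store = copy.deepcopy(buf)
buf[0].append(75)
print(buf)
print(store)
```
[[6, 1, 75], [1, 8]]
[[6, 1], [1, 8]]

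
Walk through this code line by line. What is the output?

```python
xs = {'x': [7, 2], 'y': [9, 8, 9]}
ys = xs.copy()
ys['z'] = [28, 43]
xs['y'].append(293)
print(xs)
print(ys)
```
{'x': [7, 2], 'y': [9, 8, 9, 293]}
{'x': [7, 2], 'y': [9, 8, 9, 293], 'z': [28, 43]}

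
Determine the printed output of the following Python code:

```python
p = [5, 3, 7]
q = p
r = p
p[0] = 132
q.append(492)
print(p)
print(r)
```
[132, 3, 7, 492]
[132, 3, 7, 492]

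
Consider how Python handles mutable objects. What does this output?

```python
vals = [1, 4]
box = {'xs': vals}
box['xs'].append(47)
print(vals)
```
[1, 4, 47]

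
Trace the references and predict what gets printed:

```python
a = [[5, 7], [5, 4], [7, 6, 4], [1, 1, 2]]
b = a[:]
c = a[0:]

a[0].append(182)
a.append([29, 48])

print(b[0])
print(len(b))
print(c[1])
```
[5, 7, 182]
4
[5, 4]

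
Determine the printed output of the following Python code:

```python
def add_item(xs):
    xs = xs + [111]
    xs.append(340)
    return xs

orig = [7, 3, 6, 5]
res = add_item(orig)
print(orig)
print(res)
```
[7, 3, 6, 5]
[7, 3, 6, 5, 111, 340]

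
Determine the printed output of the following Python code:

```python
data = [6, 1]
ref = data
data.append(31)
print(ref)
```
[6, 1, 31]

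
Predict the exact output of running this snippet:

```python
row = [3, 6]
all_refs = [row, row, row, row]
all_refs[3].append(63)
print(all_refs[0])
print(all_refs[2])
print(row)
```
[3, 6, 63]
[3, 6, 63]
[3, 6, 63]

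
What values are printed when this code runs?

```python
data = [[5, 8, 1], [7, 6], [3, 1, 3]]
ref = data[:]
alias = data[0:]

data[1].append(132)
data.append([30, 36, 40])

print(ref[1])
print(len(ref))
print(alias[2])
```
[7, 6, 132]
3
[3, 1, 3]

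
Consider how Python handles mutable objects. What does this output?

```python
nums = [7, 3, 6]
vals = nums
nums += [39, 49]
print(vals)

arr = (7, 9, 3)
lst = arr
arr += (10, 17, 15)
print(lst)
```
[7, 3, 6, 39, 49]
(7, 9, 3)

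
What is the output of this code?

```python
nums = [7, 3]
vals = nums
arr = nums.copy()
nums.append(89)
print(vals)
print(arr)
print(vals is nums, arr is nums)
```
[7, 3, 89]
[7, 3]
True False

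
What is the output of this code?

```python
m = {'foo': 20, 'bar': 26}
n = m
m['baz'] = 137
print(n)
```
{'foo': 20, 'bar': 26, 'baz': 137}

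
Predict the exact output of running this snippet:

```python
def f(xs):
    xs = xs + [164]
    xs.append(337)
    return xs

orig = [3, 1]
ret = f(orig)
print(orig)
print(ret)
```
[3, 1]
[3, 1, 164, 337]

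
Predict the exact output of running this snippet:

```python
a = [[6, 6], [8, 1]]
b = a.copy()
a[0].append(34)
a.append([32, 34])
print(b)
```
[[6, 6, 34], [8, 1]]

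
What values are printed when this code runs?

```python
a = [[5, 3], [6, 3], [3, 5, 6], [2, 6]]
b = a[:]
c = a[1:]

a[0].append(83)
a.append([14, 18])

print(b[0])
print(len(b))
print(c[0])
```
[5, 3, 83]
4
[6, 3]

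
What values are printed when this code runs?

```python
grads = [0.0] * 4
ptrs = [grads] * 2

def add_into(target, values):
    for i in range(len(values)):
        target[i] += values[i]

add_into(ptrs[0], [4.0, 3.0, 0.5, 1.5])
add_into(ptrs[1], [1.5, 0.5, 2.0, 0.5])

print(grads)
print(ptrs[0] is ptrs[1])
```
[5.5, 3.5, 2.5, 2.0]
True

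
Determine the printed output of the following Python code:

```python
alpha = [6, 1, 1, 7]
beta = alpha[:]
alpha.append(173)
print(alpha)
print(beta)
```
[6, 1, 1, 7, 173]
[6, 1, 1, 7]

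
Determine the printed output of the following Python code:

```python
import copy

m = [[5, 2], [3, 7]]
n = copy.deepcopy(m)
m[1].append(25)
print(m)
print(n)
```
[[5, 2], [3, 7, 25]]
[[5, 2], [3, 7]]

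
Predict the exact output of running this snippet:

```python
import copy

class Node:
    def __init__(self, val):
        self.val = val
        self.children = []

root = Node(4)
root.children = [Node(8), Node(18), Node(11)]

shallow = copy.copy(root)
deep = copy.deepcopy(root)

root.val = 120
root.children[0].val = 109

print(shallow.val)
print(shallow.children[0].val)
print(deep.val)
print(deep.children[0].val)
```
4
109
4
8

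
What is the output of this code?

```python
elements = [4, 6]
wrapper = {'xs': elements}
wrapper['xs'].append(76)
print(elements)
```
[4, 6, 76]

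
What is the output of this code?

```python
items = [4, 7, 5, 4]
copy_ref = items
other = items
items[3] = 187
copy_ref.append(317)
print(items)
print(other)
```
[4, 7, 5, 187, 317]
[4, 7, 5, 187, 317]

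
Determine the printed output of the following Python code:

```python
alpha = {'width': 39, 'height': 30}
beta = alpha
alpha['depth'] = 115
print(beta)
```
{'width': 39, 'height': 30, 'depth': 115}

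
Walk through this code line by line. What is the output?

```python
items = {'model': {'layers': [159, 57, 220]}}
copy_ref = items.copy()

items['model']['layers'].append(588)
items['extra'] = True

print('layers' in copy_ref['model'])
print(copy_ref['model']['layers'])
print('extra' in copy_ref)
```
True
[159, 57, 220, 588]
False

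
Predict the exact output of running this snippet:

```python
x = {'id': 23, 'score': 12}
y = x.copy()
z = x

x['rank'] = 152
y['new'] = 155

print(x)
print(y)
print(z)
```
{'id': 23, 'score': 12, 'rank': 152}
{'id': 23, 'score': 12, 'new': 155}
{'id': 23, 'score': 12, 'rank': 152}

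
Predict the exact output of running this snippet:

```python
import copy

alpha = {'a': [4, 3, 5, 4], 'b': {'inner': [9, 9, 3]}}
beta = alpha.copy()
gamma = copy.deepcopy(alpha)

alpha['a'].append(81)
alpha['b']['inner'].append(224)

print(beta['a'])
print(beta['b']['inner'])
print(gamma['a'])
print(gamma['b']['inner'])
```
[4, 3, 5, 4, 81]
[9, 9, 3, 224]
[4, 3, 5, 4]
[9, 9, 3]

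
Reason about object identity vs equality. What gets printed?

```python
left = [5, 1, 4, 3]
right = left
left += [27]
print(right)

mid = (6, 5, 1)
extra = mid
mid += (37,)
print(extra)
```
[5, 1, 4, 3, 27]
(6, 5, 1)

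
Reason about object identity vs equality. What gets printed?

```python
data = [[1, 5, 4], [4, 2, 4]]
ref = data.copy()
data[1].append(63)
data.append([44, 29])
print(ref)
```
[[1, 5, 4], [4, 2, 4, 63]]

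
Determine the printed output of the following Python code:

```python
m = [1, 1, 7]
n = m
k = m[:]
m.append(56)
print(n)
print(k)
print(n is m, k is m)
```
[1, 1, 7, 56]
[1, 1, 7]
True False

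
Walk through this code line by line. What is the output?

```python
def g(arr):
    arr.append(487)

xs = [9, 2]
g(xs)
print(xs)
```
[9, 2, 487]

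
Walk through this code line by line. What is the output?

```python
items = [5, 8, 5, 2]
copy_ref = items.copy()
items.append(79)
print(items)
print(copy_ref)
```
[5, 8, 5, 2, 79]
[5, 8, 5, 2]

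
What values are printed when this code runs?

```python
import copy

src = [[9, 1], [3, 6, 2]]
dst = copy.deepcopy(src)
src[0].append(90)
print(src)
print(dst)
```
[[9, 1, 90], [3, 6, 2]]
[[9, 1], [3, 6, 2]]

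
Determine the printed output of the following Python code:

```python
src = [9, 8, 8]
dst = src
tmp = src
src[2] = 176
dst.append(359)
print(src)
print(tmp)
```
[9, 8, 176, 359]
[9, 8, 176, 359]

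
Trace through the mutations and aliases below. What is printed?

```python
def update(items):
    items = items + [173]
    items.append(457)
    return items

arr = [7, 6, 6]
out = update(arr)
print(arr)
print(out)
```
[7, 6, 6]
[7, 6, 6, 173, 457]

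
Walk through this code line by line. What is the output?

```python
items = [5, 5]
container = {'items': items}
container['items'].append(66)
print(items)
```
[5, 5, 66]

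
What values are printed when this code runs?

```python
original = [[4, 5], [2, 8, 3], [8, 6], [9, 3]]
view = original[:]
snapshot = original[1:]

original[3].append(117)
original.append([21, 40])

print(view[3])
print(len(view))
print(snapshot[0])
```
[9, 3, 117]
4
[2, 8, 3]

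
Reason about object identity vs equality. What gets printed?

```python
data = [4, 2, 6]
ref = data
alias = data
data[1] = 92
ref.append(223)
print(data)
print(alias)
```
[4, 92, 6, 223]
[4, 92, 6, 223]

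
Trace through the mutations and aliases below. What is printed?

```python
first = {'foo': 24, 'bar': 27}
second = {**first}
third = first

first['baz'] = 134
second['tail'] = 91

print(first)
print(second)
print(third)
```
{'foo': 24, 'bar': 27, 'baz': 134}
{'foo': 24, 'bar': 27, 'tail': 91}
{'foo': 24, 'bar': 27, 'baz': 134}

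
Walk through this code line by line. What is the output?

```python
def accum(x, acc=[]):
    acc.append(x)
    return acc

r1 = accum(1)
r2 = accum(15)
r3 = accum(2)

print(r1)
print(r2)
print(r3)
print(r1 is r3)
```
[1, 15, 2]
[1, 15, 2]
[1, 15, 2]
True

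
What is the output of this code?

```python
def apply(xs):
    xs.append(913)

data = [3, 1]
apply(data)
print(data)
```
[3, 1, 913]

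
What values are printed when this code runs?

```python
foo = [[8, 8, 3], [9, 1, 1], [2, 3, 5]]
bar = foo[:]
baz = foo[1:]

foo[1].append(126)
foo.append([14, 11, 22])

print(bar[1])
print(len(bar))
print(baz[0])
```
[9, 1, 1, 126]
3
[9, 1, 1, 126]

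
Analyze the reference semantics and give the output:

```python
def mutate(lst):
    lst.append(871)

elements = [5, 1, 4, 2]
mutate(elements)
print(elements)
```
[5, 1, 4, 2, 871]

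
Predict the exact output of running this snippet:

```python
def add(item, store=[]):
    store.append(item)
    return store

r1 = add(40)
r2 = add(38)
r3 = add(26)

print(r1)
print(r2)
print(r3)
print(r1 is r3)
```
[40, 38, 26]
[40, 38, 26]
[40, 38, 26]
True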